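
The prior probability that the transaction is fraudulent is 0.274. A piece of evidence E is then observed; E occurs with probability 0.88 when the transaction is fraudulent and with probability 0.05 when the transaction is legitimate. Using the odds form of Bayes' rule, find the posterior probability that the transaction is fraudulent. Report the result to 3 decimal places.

Prior odds = 0.274/(1−0.274) = 0.37741.
Likelihood ratio for E = 0.88/0.05 = 17.600.
Posterior odds = prior odds × LR = 6.6424.
Posterior probability = odds/(1+odds) = 6.6424/7.6424 = 0.869.

Posterior probability ≈ 0.869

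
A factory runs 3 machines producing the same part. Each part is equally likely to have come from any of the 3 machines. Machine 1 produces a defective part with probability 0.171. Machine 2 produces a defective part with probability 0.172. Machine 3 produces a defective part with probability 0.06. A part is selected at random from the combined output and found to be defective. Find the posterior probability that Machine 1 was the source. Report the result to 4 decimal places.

P(defective|M1) = 0.171; P(defective|M2) = 0.172; P(defective|M3) = 0.06.
Prior × likelihood for each source: 0.333333·0.171=0.05700, 0.333333·0.172=0.05733, 0.333333·0.06=0.02000. Summing gives P(defective) = 0.13433.
P(Machine 1 | defective) = 0.05700 / 0.13433 = 0.4243.

Posterior probability ≈ 0.4243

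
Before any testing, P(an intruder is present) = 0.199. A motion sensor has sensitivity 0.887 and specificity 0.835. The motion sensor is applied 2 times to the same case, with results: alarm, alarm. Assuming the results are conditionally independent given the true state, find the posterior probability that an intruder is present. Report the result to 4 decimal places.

Let H be the event that an intruder is present; start with P(H) = 0.199. P('alarm'|H) = 0.887, P('alarm'|¬H) = 0.165.
Update on result 1 ('alarm'): P(H) ← 0.887·0.1990 / (0.887·0.1990 + 0.165·0.8010) = 0.17651/0.30868 = 0.5718.
Update on result 2 ('alarm'): P(H) ← 0.887·0.5718 / (0.887·0.5718 + 0.165·0.4282) = 0.50722/0.57787 = 0.8777.

Posterior P(H) ≈ 0.8777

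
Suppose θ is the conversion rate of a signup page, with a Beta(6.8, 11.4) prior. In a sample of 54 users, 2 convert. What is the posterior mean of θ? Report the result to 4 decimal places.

The binomial likelihood is conjugate to the Beta prior: with 2 successes and 52 failures, the posterior is Beta(6.8+2, 11.4+52) = Beta(8.8, 63.4).
Posterior mean = α/(α+β) = 8.8/72.2 = 0.1219.

Posterior mean ≈ 0.1219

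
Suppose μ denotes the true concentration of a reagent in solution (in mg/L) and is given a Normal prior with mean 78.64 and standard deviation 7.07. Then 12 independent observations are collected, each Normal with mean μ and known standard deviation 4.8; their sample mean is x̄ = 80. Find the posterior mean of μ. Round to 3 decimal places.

Prior precision 1/τ₀² = 1/7.07² = 0.0200060; data precision n/σ² = 12/4.8² = 0.520833.
Posterior precision = 0.0200060 + 0.520833 = 0.540839.
Posterior mean = (0.0200060·78.64 + 0.520833·80) / 0.540839 = 79.950.

Posterior mean ≈ 79.950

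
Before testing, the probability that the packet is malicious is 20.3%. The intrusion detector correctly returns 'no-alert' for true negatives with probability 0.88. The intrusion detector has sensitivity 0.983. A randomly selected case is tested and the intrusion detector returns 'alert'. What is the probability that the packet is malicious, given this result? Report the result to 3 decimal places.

P(H | E) ≈ 0.676

Let H be the event that the packet is malicious. P(H) = 0.203, so P(¬H) = 0.797. With E the 'alert' result, P(E|H) = 0.983 and P(E|¬H) = 0.12.
P(E) = 0.983·0.203 + 0.12·0.797 = 0.19955 + 0.095640 = 0.29519.
By Bayes' theorem, P(H|E) = 0.19955 / 0.29519 = 0.676.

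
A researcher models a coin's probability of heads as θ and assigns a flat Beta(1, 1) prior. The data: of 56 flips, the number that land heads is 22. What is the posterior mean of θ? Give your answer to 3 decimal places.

Posterior mean ≈ 0.397

Observing 22 successes and 34 failures updates Beta(1, 1) by adding the success and failure counts to the two shape parameters: α = 1+22 = 23, β = 1+34 = 35.
E[θ | data] = 23/(23+35) = 0.397.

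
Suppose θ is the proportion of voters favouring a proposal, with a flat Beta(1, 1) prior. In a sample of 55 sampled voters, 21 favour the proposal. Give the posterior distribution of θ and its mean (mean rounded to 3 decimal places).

Observing 21 successes and 34 failures updates Beta(1, 1) by adding the success and failure counts to the two shape parameters: α = 1+21 = 22, β = 1+34 = 35.
Posterior mean = α/(α+β) = 22/57 = 0.386.

Posterior: Beta(22, 35); mean ≈ 0.386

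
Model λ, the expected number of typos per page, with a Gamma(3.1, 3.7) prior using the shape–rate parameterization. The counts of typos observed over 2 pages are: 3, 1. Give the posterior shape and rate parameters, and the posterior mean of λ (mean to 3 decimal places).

The Poisson likelihood adds the total count to the shape and the number of exposure periods to the rate. Here ∑xᵢ = 4 and n = 2, so shape 3.1→7.1 and rate 3.7→5.7.
E[λ | data] = 7.1/5.7 = 1.246.

Posterior: Gamma(shape=7.1, rate=5.7); mean ≈ 1.246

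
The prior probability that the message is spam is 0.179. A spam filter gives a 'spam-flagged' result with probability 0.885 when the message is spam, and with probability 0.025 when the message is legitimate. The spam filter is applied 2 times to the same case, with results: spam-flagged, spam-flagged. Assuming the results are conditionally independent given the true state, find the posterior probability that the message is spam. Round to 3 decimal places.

With H the event that the message is spam, the joint likelihood of the observed sequence is P(data|H) = 0.885·0.885 = 0.78323 and P(data|¬H) = 0.025·0.025 = 0.00062500.
Bayes: P(H|data) = 0.179·0.78323 / (0.179·0.78323 + 0.821·0.00062500) = 0.14020/0.14071 = 0.9964.

Posterior P(H) ≈ 0.996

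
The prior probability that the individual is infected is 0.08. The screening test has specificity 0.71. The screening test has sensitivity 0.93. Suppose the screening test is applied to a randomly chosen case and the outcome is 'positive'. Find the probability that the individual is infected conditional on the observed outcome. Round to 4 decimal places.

Write H for 'the individual is infected'. Prior odds H:¬H = 0.08/0.92 = 0.086957. For the 'positive' outcome, the likelihood ratio is 0.93/0.29 = 3.2069.
Posterior odds = 0.086957 × 3.2069 = 0.27886, so P(H|E) = 0.27886/(1+0.27886) = 0.2181.

P(H | E) ≈ 0.2181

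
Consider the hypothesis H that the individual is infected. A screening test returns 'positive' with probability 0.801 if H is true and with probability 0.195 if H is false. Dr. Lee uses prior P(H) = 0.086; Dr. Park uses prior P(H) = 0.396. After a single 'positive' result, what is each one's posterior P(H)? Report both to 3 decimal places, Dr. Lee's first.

P('+'|H) = 0.801, P('+'|¬H) = 0.195.
Dr. Lee: numerator 0.801·0.086 = 0.068886; evidence = 0.068886+0.195·0.914 = 0.24712; posterior = 0.279.
Dr. Park: numerator 0.801·0.396 = 0.31720; evidence = 0.31720+0.195·0.604 = 0.43498; posterior = 0.729.

Dr. Lee: 0.279; Dr. Park: 0.729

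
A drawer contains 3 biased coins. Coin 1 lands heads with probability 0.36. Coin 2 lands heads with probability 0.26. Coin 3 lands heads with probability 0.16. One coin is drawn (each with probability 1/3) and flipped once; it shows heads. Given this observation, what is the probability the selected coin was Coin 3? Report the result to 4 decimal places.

P(heads|C1) = 0.36; P(heads|C2) = 0.26; P(heads|C3) = 0.16.
Prior × likelihood for each source: 0.333333·0.36=0.1200, 0.333333·0.26=0.08667, 0.333333·0.16=0.05333. Summing gives P(heads) = 0.26000.
P(Coin 3 | heads) = 0.05333 / 0.26000 = 0.2051.

Posterior probability ≈ 0.2051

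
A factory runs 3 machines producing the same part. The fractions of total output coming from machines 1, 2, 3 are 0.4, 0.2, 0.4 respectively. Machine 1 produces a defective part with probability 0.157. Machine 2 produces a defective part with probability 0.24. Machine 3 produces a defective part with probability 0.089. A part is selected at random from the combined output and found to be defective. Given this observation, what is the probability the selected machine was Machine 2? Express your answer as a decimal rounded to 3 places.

Posterior probability ≈ 0.328

P(defective|M1) = 0.157; P(defective|M2) = 0.24; P(defective|M3) = 0.089.
Prior × likelihood for each source: 0.4·0.157=0.06280, 0.2·0.24=0.04800, 0.4·0.089=0.03560. Summing gives P(defective) = 0.14640.
P(Machine 2 | defective) = 0.04800 / 0.14640 = 0.328.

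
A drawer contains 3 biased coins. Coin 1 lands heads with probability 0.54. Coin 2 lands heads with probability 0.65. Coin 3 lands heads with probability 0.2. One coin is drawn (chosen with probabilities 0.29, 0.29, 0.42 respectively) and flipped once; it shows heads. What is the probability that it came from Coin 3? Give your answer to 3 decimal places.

Posterior probability ≈ 0.196

Tabulate prior·likelihood by source: [1] prior 0.29, lik 0.54, product 0.1566; [2] prior 0.29, lik 0.65, product 0.1885; [3] prior 0.42, lik 0.2, product 0.08400.
Normalizing constant = 0.42910; the posterior for Coin 3 is its product over the sum, 0.08400/0.42910 = 0.196.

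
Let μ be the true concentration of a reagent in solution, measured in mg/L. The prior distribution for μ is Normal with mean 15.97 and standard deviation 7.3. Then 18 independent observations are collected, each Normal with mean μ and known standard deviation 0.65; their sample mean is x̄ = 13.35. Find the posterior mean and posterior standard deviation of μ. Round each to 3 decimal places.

With known σ, the Normal prior is conjugate. Weight on the data is w = (n/σ²)/(n/σ² + 1/τ₀²) = 42.6036/(42.6036+0.0187652) = 0.99956.
Posterior mean = w·x̄ + (1−w)·μ₀ = 0.99956·13.35 + 0.00044027·15.97 = 13.351. Posterior variance = 1/(42.6036+0.0187652) = 0.0234619, so SD = 0.153.

Posterior mean ≈ 13.351; posterior SD ≈ 0.153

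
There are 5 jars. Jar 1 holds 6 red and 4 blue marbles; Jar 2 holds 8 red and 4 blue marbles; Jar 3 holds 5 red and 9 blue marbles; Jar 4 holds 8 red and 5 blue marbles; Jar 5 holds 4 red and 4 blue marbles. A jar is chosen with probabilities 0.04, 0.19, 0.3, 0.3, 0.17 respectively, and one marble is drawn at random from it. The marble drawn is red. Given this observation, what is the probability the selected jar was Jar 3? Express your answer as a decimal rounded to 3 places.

Posterior probability ≈ 0.203

Tabulate prior·likelihood by source: [1] prior 0.04, lik 0.6, product 0.02400; [2] prior 0.19, lik 0.6667, product 0.1267; [3] prior 0.3, lik 0.3571, product 0.1071; [4] prior 0.3, lik 0.6154, product 0.1846; [5] prior 0.17, lik 0.5, product 0.08500.
Normalizing constant = 0.52742; the posterior for Jar 3 is its product over the sum, 0.1071/0.52742 = 0.203.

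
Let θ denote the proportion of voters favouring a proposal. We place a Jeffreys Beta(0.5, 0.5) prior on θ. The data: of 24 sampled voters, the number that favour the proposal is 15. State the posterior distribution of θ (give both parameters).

The binomial likelihood is conjugate to the Beta prior: with 15 successes and 9 failures, the posterior is Beta(0.5+15, 0.5+9) = Beta(15.5, 9.5).

Posterior: Beta(15.5, 9.5)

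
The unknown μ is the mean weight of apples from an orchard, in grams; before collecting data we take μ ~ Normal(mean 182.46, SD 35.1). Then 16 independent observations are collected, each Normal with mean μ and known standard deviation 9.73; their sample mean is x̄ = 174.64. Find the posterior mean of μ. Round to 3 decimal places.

Posterior mean ≈ 174.677

With known σ, the Normal prior is conjugate. Weight on the data is w = (n/σ²)/(n/σ² + 1/τ₀²) = 0.169003/(0.169003+0.00081168) = 0.99522.
Posterior mean = w·x̄ + (1−w)·μ₀ = 0.99522·174.64 + 0.0047798·182.46 = 174.677.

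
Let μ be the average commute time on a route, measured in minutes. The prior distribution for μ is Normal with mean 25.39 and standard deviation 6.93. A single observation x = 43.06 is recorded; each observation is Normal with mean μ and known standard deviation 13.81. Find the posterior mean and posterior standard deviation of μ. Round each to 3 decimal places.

Posterior mean ≈ 28.944; posterior SD ≈ 6.194

Prior precision 1/τ₀² = 1/6.93² = 0.0208225; data precision n/σ² = 1/13.81² = 0.00524340.
Posterior precision = 0.0208225 + 0.00524340 = 0.0260659, giving posterior SD = 1/√0.0260659 = 6.194.
Posterior mean = (0.0208225·25.39 + 0.00524340·43.06) / 0.0260659 = 28.944.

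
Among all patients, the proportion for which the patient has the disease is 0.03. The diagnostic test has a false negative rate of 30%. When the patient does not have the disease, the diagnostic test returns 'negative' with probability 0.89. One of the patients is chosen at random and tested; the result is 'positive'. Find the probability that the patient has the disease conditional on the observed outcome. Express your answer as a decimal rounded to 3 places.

P(H | E) ≈ 0.164

Let H be the event that the patient has the disease. P(H) = 0.03, so P(¬H) = 0.97. With E the 'positive' result, P(E|H) = 0.7 and P(E|¬H) = 0.11.
P(E) = 0.7·0.03 + 0.11·0.97 = 0.021000 + 0.10670 = 0.12770.
By Bayes' theorem, P(H|E) = 0.021000 / 0.12770 = 0.164.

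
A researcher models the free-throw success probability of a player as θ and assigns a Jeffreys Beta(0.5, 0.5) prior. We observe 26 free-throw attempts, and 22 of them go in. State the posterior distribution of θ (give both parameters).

Posterior: Beta(22.5, 4.5)

The binomial likelihood is conjugate to the Beta prior: with 22 successes and 4 failures, the posterior is Beta(0.5+22, 0.5+4) = Beta(22.5, 4.5).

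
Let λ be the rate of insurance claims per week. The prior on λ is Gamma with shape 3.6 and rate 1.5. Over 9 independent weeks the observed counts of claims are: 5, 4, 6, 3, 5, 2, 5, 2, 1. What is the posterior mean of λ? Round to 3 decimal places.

Posterior mean ≈ 3.486

Total count ∑xᵢ = 33 over n = 9 weeks.
Gamma is conjugate to the Poisson likelihood: posterior is Gamma(shape = 3.6+33 = 36.6, rate = 1.5+9 = 10.5).
E[λ | data] = 36.6/10.5 = 3.486.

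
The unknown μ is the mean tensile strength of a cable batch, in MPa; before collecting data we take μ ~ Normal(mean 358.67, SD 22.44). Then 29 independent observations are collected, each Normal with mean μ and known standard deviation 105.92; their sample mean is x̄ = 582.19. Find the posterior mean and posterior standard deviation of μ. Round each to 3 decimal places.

Prior precision 1/τ₀² = 1/22.44² = 0.00198589; data precision n/σ² = 29/105.92² = 0.00258489.
Posterior precision = 0.00198589 + 0.00258489 = 0.00457078, giving posterior SD = 1/√0.00457078 = 14.791.
Posterior mean = (0.00198589·358.67 + 0.00258489·582.19) / 0.00457078 = 485.076.

Posterior mean ≈ 485.076; posterior SD ≈ 14.791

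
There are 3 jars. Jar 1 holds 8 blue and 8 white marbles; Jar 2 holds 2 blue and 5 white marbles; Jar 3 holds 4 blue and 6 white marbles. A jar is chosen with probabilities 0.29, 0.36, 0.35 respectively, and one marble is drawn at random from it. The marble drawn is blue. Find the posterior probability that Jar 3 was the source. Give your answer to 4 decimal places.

Posterior probability ≈ 0.3610

Tabulate prior·likelihood by source: [1] prior 0.29, lik 0.5, product 0.1450; [2] prior 0.36, lik 0.2857, product 0.1029; [3] prior 0.35, lik 0.4, product 0.1400.
Normalizing constant = 0.38786; the posterior for Jar 3 is its product over the sum, 0.1400/0.38786 = 0.3610.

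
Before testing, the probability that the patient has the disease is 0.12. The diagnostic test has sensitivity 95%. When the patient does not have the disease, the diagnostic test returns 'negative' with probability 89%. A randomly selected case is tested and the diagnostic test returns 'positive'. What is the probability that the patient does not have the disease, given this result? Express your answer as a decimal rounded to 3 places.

P(¬H | E) ≈ 0.459

Write H for 'the patient has the disease'. Prior odds H:¬H = 0.12/0.88 = 0.13636. For the 'positive' outcome, the likelihood ratio is 0.95/0.11 = 8.6364.
Posterior odds = 0.13636 × 8.6364 = 1.1777, so P(H|E) = 1.1777/(1+1.1777) = 0.541. Then P(¬H|E) = 1 − 0.541 = 0.459.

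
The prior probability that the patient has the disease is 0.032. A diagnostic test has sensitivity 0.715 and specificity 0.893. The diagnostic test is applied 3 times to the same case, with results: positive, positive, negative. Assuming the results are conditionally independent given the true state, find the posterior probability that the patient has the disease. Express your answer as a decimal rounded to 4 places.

Let H be the event that the patient has the disease; start with P(H) = 0.032. P('positive'|H) = 0.715, P('positive'|¬H) = 0.107.
Update on result 1 ('positive'): P(H) ← 0.715·0.0320 / (0.715·0.0320 + 0.107·0.9680) = 0.022880/0.12646 = 0.1809.
Update on result 2 ('positive'): P(H) ← 0.715·0.1809 / (0.715·0.1809 + 0.107·0.8191) = 0.12937/0.21701 = 0.5961.
Update on result 3 ('negative'): P(H) ← 0.285·0.5961 / (0.285·0.5961 + 0.893·0.4039) = 0.16990/0.53055 = 0.3202.

Posterior P(H) ≈ 0.3202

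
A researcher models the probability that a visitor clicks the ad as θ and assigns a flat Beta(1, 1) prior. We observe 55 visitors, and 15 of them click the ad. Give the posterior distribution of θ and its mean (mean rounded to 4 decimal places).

Posterior: Beta(16, 41); mean ≈ 0.2807

Observing 15 successes and 40 failures updates Beta(1, 1) by adding the success and failure counts to the two shape parameters: α = 1+15 = 16, β = 1+40 = 41.
E[θ | data] = 16/(16+41) = 0.2807.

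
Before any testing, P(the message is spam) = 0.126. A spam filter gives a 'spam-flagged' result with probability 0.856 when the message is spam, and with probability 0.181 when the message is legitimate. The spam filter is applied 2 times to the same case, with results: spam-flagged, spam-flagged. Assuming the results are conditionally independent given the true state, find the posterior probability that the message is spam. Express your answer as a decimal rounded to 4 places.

Let H be the event that the message is spam; start with P(H) = 0.126. P('spam-flagged'|H) = 0.856, P('spam-flagged'|¬H) = 0.181.
Update on result 1 ('spam-flagged'): P(H) ← 0.856·0.1260 / (0.856·0.1260 + 0.181·0.8740) = 0.10786/0.26605 = 0.4054.
Update on result 2 ('spam-flagged'): P(H) ← 0.856·0.4054 / (0.856·0.4054 + 0.181·0.5946) = 0.34702/0.45464 = 0.7633.

Posterior P(H) ≈ 0.7633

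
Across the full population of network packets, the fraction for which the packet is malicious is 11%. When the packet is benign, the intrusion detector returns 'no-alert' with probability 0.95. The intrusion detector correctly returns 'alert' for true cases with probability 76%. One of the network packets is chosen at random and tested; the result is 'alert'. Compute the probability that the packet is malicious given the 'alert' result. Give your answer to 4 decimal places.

P(H | E) ≈ 0.6526

Write H for 'the packet is malicious'. Prior odds H:¬H = 0.11/0.89 = 0.12360. For the 'alert' outcome, the likelihood ratio is 0.76/0.05 = 15.200.
Posterior odds = 0.12360 × 15.200 = 1.8787, so P(H|E) = 1.8787/(1+1.8787) = 0.6526.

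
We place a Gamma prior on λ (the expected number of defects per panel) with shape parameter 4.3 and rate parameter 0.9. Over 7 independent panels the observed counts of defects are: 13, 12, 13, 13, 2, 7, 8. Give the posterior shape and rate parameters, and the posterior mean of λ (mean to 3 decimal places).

The Poisson likelihood adds the total count to the shape and the number of exposure periods to the rate. Here ∑xᵢ = 68 and n = 7, so shape 4.3→72.3 and rate 0.9→7.9.
Posterior mean = shape/rate = 72.3/7.9 = 9.152.

Posterior: Gamma(shape=72.3, rate=7.9); mean ≈ 9.152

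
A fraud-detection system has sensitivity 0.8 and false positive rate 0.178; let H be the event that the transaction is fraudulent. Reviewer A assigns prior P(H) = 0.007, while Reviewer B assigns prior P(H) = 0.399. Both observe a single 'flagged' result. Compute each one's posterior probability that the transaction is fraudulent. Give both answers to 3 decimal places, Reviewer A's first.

P('+'|H) = 0.8, P('+'|¬H) = 0.178.
Reviewer A: numerator 0.8·0.007 = 0.0056000; evidence = 0.0056000+0.178·0.993 = 0.18235; posterior = 0.031.
Reviewer B: numerator 0.8·0.399 = 0.31920; evidence = 0.31920+0.178·0.601 = 0.42618; posterior = 0.749.

Reviewer A: 0.031; Reviewer B: 0.749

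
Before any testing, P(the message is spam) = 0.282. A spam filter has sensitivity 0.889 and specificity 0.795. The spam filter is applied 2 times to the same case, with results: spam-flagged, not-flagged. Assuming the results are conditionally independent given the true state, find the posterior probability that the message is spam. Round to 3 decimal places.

Let H be the event that the message is spam; start with P(H) = 0.282. P('spam-flagged'|H) = 0.889, P('spam-flagged'|¬H) = 0.205.
Update on result 1 ('spam-flagged'): P(H) ← 0.889·0.2820 / (0.889·0.2820 + 0.205·0.7180) = 0.25070/0.39789 = 0.6301.
Update on result 2 ('not-flagged'): P(H) ← 0.111·0.6301 / (0.111·0.6301 + 0.795·0.3699) = 0.069938/0.36403 = 0.1921.

Posterior P(H) ≈ 0.192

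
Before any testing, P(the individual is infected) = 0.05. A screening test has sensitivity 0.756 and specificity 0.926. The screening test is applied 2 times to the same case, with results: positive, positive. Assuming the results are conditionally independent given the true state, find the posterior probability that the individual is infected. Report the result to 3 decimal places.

Posterior P(H) ≈ 0.846

With H the event that the individual is infected, the joint likelihood of the observed sequence is P(data|H) = 0.756·0.756 = 0.57154 and P(data|¬H) = 0.074·0.074 = 0.0054760.
Bayes: P(H|data) = 0.05·0.57154 / (0.05·0.57154 + 0.95·0.0054760) = 0.028577/0.033779 = 0.8460.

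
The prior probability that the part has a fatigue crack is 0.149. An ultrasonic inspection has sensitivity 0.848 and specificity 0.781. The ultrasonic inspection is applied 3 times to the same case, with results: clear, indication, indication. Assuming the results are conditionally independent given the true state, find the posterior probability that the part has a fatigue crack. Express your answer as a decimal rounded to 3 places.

Let H be the event that the part has a fatigue crack; start with P(H) = 0.149. P('indication'|H) = 0.848, P('indication'|¬H) = 0.219.
Update on result 1 ('clear'): P(H) ← 0.152·0.1490 / (0.152·0.1490 + 0.781·0.8510) = 0.022648/0.68728 = 0.0330.
Update on result 2 ('indication'): P(H) ← 0.848·0.0330 / (0.848·0.0330 + 0.219·0.9670) = 0.027944/0.23973 = 0.1166.
Update on result 3 ('indication'): P(H) ← 0.848·0.1166 / (0.848·0.1166 + 0.219·0.8834) = 0.098849/0.29232 = 0.3382.

Posterior P(H) ≈ 0.338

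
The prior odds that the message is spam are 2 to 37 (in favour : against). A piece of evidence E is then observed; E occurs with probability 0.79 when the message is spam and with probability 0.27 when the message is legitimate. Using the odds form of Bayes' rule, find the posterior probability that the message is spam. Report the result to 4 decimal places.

Posterior probability ≈ 0.1366

Prior odds = 2/37 = 0.054054.
Likelihood ratio for E = 0.79/0.27 = 2.9259.
Posterior odds = prior odds × LR = 0.15816.
Posterior probability = odds/(1+odds) = 0.15816/1.1582 = 0.1366.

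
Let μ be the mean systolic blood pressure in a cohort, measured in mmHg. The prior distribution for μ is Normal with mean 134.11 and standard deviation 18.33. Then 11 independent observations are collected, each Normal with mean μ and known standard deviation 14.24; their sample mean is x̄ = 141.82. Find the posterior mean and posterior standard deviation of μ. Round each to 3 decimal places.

Posterior mean ≈ 141.419; posterior SD ≈ 4.180

Prior precision 1/τ₀² = 1/18.33² = 0.00297629; data precision n/σ² = 11/14.24² = 0.0542466.
Posterior precision = 0.00297629 + 0.0542466 = 0.0572229, giving posterior SD = 1/√0.0572229 = 4.180.
Posterior mean = (0.00297629·134.11 + 0.0542466·141.82) / 0.0572229 = 141.419.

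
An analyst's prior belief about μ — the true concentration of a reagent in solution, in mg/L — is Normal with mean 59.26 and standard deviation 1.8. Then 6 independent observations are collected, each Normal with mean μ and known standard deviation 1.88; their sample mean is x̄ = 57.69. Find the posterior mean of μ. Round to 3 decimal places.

Prior precision 1/τ₀² = 1/1.8² = 0.308642; data precision n/σ² = 6/1.88² = 1.69760.
Posterior precision = 0.308642 + 1.69760 = 2.00624.
Posterior mean = (0.308642·59.26 + 1.69760·57.69) / 2.00624 = 57.932.

Posterior mean ≈ 57.932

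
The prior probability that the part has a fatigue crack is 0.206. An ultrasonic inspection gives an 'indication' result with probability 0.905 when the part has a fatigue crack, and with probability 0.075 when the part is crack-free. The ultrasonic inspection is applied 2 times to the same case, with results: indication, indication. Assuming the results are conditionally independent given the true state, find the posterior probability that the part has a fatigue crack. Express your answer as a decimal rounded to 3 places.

Posterior P(H) ≈ 0.974

Let H be the event that the part has a fatigue crack; start with P(H) = 0.206. P('indication'|H) = 0.905, P('indication'|¬H) = 0.075.
Update on result 1 ('indication'): P(H) ← 0.905·0.2060 / (0.905·0.2060 + 0.075·0.7940) = 0.18643/0.24598 = 0.7579.
Update on result 2 ('indication'): P(H) ← 0.905·0.7579 / (0.905·0.7579 + 0.075·0.2421) = 0.68591/0.70406 = 0.9742.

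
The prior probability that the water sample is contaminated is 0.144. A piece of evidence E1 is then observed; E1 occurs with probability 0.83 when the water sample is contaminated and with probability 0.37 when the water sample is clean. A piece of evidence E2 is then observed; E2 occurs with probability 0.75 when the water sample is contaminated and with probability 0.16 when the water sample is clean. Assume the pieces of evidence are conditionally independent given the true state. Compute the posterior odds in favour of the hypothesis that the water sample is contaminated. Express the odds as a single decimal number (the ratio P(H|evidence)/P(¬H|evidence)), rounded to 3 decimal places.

Prior odds = 0.144/(1−0.144) = 0.16822.
Likelihood ratio for E1 = 0.83/0.37 = 2.2432.
Likelihood ratio for E2 = 0.75/0.16 = 4.6875.
Posterior odds = prior odds × LR₁ × LR₂ = 1.7689.

Posterior odds ≈ 1.769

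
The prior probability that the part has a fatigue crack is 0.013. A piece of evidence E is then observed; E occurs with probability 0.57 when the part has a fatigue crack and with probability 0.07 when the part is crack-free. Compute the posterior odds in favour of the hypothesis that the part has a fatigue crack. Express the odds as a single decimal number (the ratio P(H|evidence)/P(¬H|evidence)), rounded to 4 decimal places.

Prior odds = 0.013/(1−0.013) = 0.013171.
Likelihood ratio for E = 0.57/0.07 = 8.1429.
Posterior odds = prior odds × LR = 0.10725.

Posterior odds ≈ 0.1073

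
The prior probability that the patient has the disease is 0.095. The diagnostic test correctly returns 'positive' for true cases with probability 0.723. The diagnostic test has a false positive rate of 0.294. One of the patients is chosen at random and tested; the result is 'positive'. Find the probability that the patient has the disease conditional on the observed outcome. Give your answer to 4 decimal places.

Write H for 'the patient has the disease'. Prior odds H:¬H = 0.095/0.905 = 0.10497. For the 'positive' outcome, the likelihood ratio is 0.723/0.294 = 2.4592.
Posterior odds = 0.10497 × 2.4592 = 0.25815, so P(H|E) = 0.25815/(1+0.25815) = 0.2052.

P(H | E) ≈ 0.2052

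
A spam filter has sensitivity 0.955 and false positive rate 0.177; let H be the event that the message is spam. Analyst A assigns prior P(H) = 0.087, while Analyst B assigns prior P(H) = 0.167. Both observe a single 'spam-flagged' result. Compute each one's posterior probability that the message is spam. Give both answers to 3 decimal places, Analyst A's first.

The likelihood ratio for a 'spam-flagged' result is 0.955/0.177 = 5.3955.
Analyst A: prior odds 0.087/0.913 = 0.095290; posterior odds 0.51414; posterior probability 0.340.
Analyst B: prior odds 0.167/0.833 = 0.20048; posterior odds 1.0817; posterior probability 0.520.

Analyst A: 0.340; Analyst B: 0.520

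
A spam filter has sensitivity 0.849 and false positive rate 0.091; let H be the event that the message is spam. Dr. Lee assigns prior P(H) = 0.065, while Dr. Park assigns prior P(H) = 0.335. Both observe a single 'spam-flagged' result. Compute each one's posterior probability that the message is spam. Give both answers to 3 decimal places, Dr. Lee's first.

P('+'|H) = 0.849, P('+'|¬H) = 0.091.
Dr. Lee: numerator 0.849·0.065 = 0.055185; evidence = 0.055185+0.091·0.935 = 0.14027; posterior = 0.393.
Dr. Park: numerator 0.849·0.335 = 0.28442; evidence = 0.28442+0.091·0.665 = 0.34493; posterior = 0.825.

Dr. Lee: 0.393; Dr. Park: 0.825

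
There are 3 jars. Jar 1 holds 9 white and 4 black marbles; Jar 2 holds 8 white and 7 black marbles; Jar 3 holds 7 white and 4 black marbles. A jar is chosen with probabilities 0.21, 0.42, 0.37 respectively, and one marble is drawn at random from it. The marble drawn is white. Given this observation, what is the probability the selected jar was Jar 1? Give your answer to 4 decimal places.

Tabulate prior·likelihood by source: [1] prior 0.21, lik 0.6923, product 0.1454; [2] prior 0.42, lik 0.5333, product 0.2240; [3] prior 0.37, lik 0.6364, product 0.2355.
Normalizing constant = 0.60484; the posterior for Jar 1 is its product over the sum, 0.1454/0.60484 = 0.2404.

Posterior probability ≈ 0.2404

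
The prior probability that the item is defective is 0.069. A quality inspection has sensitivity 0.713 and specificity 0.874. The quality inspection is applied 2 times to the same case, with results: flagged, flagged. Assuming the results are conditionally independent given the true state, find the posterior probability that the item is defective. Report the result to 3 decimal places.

Posterior P(H) ≈ 0.704

Let H be the event that the item is defective; start with P(H) = 0.069. P('flagged'|H) = 0.713, P('flagged'|¬H) = 0.126.
Update on result 1 ('flagged'): P(H) ← 0.713·0.0690 / (0.713·0.0690 + 0.126·0.9310) = 0.049197/0.16650 = 0.2955.
Update on result 2 ('flagged'): P(H) ← 0.713·0.2955 / (0.713·0.2955 + 0.126·0.7045) = 0.21067/0.29944 = 0.7035.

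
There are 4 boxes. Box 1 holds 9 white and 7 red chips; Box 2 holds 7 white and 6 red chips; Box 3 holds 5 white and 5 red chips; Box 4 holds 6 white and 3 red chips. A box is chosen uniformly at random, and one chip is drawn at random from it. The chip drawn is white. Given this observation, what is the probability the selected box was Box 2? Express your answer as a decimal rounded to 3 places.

Posterior probability ≈ 0.237

P(white|Box 1) = 0.5625; P(white|Box 2) = 0.5385; P(white|Box 3) = 0.5; P(white|Box 4) = 0.6667.
Prior × likelihood for each source: 0.25·0.5625=0.1406, 0.25·0.5385=0.1346, 0.25·0.5=0.1250, 0.25·0.6667=0.1667. Summing gives P(white) = 0.56691.
P(Box 2 | white) = 0.1346 / 0.56691 = 0.237.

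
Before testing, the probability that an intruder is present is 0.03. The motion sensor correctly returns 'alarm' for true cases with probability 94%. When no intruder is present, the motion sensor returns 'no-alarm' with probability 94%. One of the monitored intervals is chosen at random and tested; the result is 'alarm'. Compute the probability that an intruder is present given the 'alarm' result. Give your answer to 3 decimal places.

P(H | E) ≈ 0.326

Let H be the event that an intruder is present. P(H) = 0.03, so P(¬H) = 0.97. With E the 'alarm' result, P(E|H) = 0.94 and P(E|¬H) = 0.06.
P(E) = 0.94·0.03 + 0.06·0.97 = 0.028200 + 0.058200 = 0.086400.
By Bayes' theorem, P(H|E) = 0.028200 / 0.086400 = 0.326.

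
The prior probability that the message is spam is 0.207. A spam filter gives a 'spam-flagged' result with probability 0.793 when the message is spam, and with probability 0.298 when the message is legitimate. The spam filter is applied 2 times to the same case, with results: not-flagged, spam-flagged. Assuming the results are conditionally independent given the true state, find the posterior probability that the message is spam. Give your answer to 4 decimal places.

Posterior P(H) ≈ 0.1700

With H the event that the message is spam, the joint likelihood of the observed sequence is P(data|H) = 0.207·0.793 = 0.16415 and P(data|¬H) = 0.702·0.298 = 0.20920.
Bayes: P(H|data) = 0.207·0.16415 / (0.207·0.16415 + 0.793·0.20920) = 0.033979/0.19987 = 0.1700.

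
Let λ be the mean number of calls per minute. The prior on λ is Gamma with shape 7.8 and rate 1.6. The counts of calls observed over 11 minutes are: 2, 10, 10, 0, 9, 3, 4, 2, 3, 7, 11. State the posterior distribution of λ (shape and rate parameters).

The Poisson likelihood adds the total count to the shape and the number of exposure periods to the rate. Here ∑xᵢ = 61 and n = 11, so shape 7.8→68.8 and rate 1.6→12.6.

Posterior: Gamma(shape=68.8, rate=12.6)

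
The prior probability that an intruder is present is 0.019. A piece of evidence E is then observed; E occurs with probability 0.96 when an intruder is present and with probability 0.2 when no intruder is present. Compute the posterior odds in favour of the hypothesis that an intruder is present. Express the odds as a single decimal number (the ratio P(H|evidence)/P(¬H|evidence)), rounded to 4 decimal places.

Prior odds = 0.019/(1−0.019) = 0.019368.
Likelihood ratio for E = 0.96/0.2 = 4.8000.
Posterior odds = prior odds × LR = 0.092966.

Posterior odds ≈ 0.0930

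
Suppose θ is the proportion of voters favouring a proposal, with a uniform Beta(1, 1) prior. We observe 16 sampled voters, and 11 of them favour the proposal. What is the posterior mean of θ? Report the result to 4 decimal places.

Posterior mean ≈ 0.6667

Observing 11 successes and 5 failures updates Beta(1, 1) by adding the success and failure counts to the two shape parameters: α = 1+11 = 12, β = 1+5 = 6.
E[θ | data] = 12/(12+6) = 0.6667.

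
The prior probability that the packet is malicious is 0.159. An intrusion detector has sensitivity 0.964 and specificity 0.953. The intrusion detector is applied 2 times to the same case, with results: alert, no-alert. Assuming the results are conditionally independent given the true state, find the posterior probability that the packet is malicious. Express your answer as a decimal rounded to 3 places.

Posterior P(H) ≈ 0.128

Let H be the event that the packet is malicious; start with P(H) = 0.159. P('alert'|H) = 0.964, P('alert'|¬H) = 0.047.
Update on result 1 ('alert'): P(H) ← 0.964·0.1590 / (0.964·0.1590 + 0.047·0.8410) = 0.15328/0.19280 = 0.7950.
Update on result 2 ('no-alert'): P(H) ← 0.036·0.7950 / (0.036·0.7950 + 0.953·0.2050) = 0.028620/0.22400 = 0.1278.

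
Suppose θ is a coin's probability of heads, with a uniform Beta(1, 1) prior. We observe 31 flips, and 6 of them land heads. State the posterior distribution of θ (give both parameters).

The binomial likelihood is conjugate to the Beta prior: with 6 successes and 25 failures, the posterior is Beta(1+6, 1+25) = Beta(7, 26).

Posterior: Beta(7, 26)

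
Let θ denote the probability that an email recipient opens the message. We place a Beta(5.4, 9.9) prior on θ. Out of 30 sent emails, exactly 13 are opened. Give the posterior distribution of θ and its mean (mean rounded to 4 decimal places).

Posterior: Beta(18.4, 26.9); mean ≈ 0.4062

The binomial likelihood is conjugate to the Beta prior: with 13 successes and 17 failures, the posterior is Beta(5.4+13, 9.9+17) = Beta(18.4, 26.9).
E[θ | data] = 18.4/(18.4+26.9) = 0.4062.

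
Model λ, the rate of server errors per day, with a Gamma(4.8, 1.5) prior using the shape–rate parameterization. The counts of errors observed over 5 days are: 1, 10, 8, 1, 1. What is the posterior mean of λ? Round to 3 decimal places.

Total count ∑xᵢ = 21 over n = 5 days.
Gamma is conjugate to the Poisson likelihood: posterior is Gamma(shape = 4.8+21 = 25.8, rate = 1.5+5 = 6.5).
E[λ | data] = 25.8/6.5 = 3.969.

Posterior mean ≈ 3.969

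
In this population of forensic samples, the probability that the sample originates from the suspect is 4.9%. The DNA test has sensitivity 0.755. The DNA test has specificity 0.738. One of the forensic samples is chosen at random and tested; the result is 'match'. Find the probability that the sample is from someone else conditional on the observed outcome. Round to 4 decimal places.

P(¬H | E) ≈ 0.8707

Write H for 'the sample originates from the suspect'. Prior odds H:¬H = 0.049/0.951 = 0.051525. For the 'match' outcome, the likelihood ratio is 0.755/0.262 = 2.8817.
Posterior odds = 0.051525 × 2.8817 = 0.14848, so P(H|E) = 0.14848/(1+0.14848) = 0.1293. Then P(¬H|E) = 1 − 0.1293 = 0.8707.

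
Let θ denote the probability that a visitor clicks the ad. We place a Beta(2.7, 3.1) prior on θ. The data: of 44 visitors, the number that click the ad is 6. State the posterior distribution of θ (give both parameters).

Observing 6 successes and 38 failures updates Beta(2.7, 3.1) by adding the success and failure counts to the two shape parameters: α = 2.7+6 = 8.7, β = 3.1+38 = 41.1.

Posterior: Beta(8.7, 41.1)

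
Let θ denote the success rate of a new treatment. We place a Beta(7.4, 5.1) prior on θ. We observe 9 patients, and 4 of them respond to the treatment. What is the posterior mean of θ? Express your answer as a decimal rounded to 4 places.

Posterior mean ≈ 0.5302

Observing 4 successes and 5 failures updates Beta(7.4, 5.1) by adding the success and failure counts to the two shape parameters: α = 7.4+4 = 11.4, β = 5.1+5 = 10.1.
E[θ | data] = 11.4/(11.4+10.1) = 0.5302.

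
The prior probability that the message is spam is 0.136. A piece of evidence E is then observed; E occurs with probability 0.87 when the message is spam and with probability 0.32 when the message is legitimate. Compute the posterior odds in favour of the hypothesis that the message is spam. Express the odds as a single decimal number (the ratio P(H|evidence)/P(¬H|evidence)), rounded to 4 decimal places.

Prior odds = 0.136/(1−0.136) = 0.15741.
Likelihood ratio for E = 0.87/0.32 = 2.7188.
Posterior odds = prior odds × LR = 0.42795.

Posterior odds ≈ 0.4280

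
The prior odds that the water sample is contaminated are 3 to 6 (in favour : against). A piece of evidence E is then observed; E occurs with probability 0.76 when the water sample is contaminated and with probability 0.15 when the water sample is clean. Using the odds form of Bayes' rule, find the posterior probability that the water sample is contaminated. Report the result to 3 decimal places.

Posterior probability ≈ 0.717

Prior odds = 3/6 = 0.50000. In log-odds, ln(0.50000) = -0.69315.
Add log likelihood ratio: ln(5.0667) = 1.6227.
Posterior log-odds = 0.92954, so posterior odds = exp(0.92954) = 2.5333. Converting, P(H|E) = 2.5333/3.5333 = 0.717.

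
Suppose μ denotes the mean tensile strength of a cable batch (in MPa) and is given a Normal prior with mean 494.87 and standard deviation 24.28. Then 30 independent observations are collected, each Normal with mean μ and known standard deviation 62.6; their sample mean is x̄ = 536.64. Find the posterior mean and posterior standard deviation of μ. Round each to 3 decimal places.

Posterior mean ≈ 529.063; posterior SD ≈ 10.341

Prior precision 1/τ₀² = 1/24.28² = 0.00169630; data precision n/σ² = 30/62.6² = 0.00765548.
Posterior precision = 0.00169630 + 0.00765548 = 0.00935178, giving posterior SD = 1/√0.00935178 = 10.341.
Posterior mean = (0.00169630·494.87 + 0.00765548·536.64) / 0.00935178 = 529.063.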